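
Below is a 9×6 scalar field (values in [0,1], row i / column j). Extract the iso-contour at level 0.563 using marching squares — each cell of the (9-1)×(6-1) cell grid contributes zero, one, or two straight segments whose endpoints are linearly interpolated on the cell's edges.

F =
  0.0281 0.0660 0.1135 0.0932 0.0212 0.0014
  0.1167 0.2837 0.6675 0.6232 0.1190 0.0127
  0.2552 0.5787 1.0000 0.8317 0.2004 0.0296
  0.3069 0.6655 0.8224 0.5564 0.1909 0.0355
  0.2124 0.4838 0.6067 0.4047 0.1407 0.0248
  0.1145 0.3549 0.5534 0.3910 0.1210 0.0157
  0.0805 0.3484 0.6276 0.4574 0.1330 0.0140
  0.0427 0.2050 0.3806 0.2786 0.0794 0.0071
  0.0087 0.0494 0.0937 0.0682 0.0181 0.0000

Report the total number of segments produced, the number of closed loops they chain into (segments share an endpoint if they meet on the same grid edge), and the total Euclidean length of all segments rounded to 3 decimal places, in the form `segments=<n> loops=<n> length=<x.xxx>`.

cell (0,1): code 0100 → (0.811,2.000)–(1.000,1.728)
cell (0,2): code 1100 → (0.886,3.000)–(0.811,2.000)
cell (0,3): code 1000 → (1.000,3.119)–(0.886,3.000)
cell (1,0): code 0100 → (1.947,1.000)–(2.000,0.951)
cell (1,1): code 1110 → (1.000,1.728)–(1.947,1.000)
cell (1,3): code 1001 → (2.000,3.426)–(1.000,3.119)
cell (2,0): code 0110 → (2.000,0.951)–(3.000,0.714)
cell (2,2): code 1011 → (3.000,2.975)–(2.976,3.000)
cell (2,3): code 0001 → (2.976,3.000)–(2.000,3.426)
cell (3,0): code 0010 → (3.000,0.714)–(3.564,1.000)
cell (3,1): code 0111 → (3.564,1.000)–(4.000,1.644)
cell (3,2): code 1001 → (4.000,2.216)–(3.000,2.975)
cell (4,1): code 0010 → (4.000,1.644)–(4.820,2.000)
cell (4,2): code 0001 → (4.820,2.000)–(4.000,2.216)
cell (5,1): code 0100 → (5.129,2.000)–(6.000,1.769)
cell (5,2): code 1000 → (6.000,2.380)–(5.129,2.000)
cell (6,1): code 0010 → (6.000,1.769)–(6.262,2.000)
cell (6,2): code 0001 → (6.262,2.000)–(6.000,2.380)
total: 18 segments, chained into 2 closed loop(s), length Σ = 13.005989

segments=18 loops=2 length=13.006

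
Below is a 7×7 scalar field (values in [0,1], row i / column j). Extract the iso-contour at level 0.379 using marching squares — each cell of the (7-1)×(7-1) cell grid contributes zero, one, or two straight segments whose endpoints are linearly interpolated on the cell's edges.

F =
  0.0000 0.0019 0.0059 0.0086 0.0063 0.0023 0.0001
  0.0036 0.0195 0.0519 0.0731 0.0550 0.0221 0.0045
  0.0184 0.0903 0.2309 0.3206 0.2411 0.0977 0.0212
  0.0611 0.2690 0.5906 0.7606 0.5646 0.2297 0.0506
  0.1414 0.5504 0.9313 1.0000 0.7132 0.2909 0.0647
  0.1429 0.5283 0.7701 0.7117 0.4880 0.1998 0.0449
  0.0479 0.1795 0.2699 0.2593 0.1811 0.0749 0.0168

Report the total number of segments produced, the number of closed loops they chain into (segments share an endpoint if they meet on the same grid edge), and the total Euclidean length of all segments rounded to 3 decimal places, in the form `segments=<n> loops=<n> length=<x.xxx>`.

segments=14 loops=1 length=12.357

cell (2,1): code 0100 → (2.412,2.000)–(3.000,1.342)
cell (2,2): code 1100 → (2.133,3.000)–(2.412,2.000)
cell (2,3): code 1100 → (2.426,4.000)–(2.133,3.000)
cell (2,4): code 1000 → (3.000,4.554)–(2.426,4.000)
cell (3,0): code 0100 → (3.391,1.000)–(4.000,0.581)
cell (3,1): code 1110 → (3.000,1.342)–(3.391,1.000)
cell (3,4): code 1001 → (4.000,4.791)–(3.000,4.554)
cell (4,0): code 0110 → (4.000,0.581)–(5.000,0.613)
cell (4,4): code 1001 → (5.000,4.378)–(4.000,4.791)
cell (5,0): code 0010 → (5.000,0.613)–(5.428,1.000)
cell (5,1): code 0011 → (5.428,1.000)–(5.782,2.000)
cell (5,2): code 0011 → (5.782,2.000)–(5.735,3.000)
cell (5,3): code 0011 → (5.735,3.000)–(5.355,4.000)
cell (5,4): code 0001 → (5.355,4.000)–(5.000,4.378)
total: 14 segments, chained into 1 closed loop(s), length Σ = 12.357489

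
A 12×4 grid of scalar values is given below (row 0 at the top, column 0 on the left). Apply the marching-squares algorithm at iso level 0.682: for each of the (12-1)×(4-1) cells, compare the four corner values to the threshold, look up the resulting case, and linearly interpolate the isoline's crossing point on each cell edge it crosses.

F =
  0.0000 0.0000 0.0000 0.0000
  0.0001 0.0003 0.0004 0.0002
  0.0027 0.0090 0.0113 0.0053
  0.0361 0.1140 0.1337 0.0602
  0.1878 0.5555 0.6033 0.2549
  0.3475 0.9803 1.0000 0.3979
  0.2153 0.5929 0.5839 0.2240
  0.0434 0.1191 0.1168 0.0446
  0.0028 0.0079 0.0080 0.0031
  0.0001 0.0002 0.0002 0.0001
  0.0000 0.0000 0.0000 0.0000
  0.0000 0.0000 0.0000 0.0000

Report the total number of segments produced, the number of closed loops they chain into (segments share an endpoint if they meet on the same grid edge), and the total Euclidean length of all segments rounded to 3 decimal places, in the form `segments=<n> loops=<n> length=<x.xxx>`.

cell (4,0): code 0100 → (4.298,1.000)–(5.000,0.529)
cell (4,1): code 1100 → (4.198,2.000)–(4.298,1.000)
cell (4,2): code 1000 → (5.000,2.528)–(4.198,2.000)
cell (5,0): code 0010 → (5.000,0.529)–(5.770,1.000)
cell (5,1): code 0011 → (5.770,1.000)–(5.764,2.000)
cell (5,2): code 0001 → (5.764,2.000)–(5.000,2.528)
total: 6 segments, chained into 1 closed loop(s), length Σ = 5.642495

segments=6 loops=1 length=5.642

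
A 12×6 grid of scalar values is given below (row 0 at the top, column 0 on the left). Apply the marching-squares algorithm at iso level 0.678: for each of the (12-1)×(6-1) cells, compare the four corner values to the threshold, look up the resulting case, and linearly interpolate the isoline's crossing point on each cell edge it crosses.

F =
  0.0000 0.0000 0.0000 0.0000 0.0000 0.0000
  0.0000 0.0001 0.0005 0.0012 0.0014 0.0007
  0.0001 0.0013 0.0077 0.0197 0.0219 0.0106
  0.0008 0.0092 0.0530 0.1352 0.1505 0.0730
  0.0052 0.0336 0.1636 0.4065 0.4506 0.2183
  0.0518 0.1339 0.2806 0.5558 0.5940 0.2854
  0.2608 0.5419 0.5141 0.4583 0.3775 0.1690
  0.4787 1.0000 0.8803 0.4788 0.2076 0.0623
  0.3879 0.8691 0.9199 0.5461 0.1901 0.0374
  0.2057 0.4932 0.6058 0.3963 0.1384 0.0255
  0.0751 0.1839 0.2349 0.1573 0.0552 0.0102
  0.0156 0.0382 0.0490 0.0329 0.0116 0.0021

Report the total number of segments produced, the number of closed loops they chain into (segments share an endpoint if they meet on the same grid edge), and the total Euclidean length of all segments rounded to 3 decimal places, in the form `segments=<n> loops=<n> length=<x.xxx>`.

segments=8 loops=1 length=7.414

cell (6,0): code 0100 → (6.297,1.000)–(7.000,0.382)
cell (6,1): code 1100 → (6.448,2.000)–(6.297,1.000)
cell (6,2): code 1000 → (7.000,2.504)–(6.448,2.000)
cell (7,0): code 0110 → (7.000,0.382)–(8.000,0.603)
cell (7,2): code 1001 → (8.000,2.647)–(7.000,2.504)
cell (8,0): code 0010 → (8.000,0.603)–(8.508,1.000)
cell (8,1): code 0011 → (8.508,1.000)–(8.770,2.000)
cell (8,2): code 0001 → (8.770,2.000)–(8.000,2.647)
total: 8 segments, chained into 1 closed loop(s), length Σ = 7.413673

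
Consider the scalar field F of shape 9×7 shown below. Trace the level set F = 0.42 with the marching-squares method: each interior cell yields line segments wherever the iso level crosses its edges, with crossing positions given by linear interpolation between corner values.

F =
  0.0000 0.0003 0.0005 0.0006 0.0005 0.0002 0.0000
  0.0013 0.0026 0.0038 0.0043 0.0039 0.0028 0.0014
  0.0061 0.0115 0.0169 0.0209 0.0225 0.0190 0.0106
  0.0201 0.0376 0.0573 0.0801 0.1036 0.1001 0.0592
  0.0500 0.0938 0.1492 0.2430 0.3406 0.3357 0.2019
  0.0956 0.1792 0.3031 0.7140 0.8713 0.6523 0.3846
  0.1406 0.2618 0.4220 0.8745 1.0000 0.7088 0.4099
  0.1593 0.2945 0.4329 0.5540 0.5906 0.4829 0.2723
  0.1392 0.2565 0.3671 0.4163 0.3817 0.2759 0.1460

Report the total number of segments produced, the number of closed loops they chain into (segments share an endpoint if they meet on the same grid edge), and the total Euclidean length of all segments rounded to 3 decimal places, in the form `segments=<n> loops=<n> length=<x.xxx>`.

segments=14 loops=1 length=12.418

cell (4,2): code 0100 → (4.376,3.000)–(5.000,2.284)
cell (4,3): code 1100 → (4.150,4.000)–(4.376,3.000)
cell (4,4): code 1100 → (4.266,5.000)–(4.150,4.000)
cell (4,5): code 1000 → (5.000,5.868)–(4.266,5.000)
cell (5,1): code 0100 → (5.983,2.000)–(6.000,1.988)
cell (5,2): code 1110 → (5.000,2.284)–(5.983,2.000)
cell (5,5): code 1001 → (6.000,5.966)–(5.000,5.868)
cell (6,1): code 0110 → (6.000,1.988)–(7.000,1.907)
cell (6,5): code 1001 → (7.000,5.299)–(6.000,5.966)
cell (7,1): code 0010 → (7.000,1.907)–(7.196,2.000)
cell (7,2): code 0011 → (7.196,2.000)–(7.973,3.000)
cell (7,3): code 0011 → (7.973,3.000)–(7.817,4.000)
cell (7,4): code 0011 → (7.817,4.000)–(7.304,5.000)
cell (7,5): code 0001 → (7.304,5.000)–(7.000,5.299)
total: 14 segments, chained into 1 closed loop(s), length Σ = 12.418390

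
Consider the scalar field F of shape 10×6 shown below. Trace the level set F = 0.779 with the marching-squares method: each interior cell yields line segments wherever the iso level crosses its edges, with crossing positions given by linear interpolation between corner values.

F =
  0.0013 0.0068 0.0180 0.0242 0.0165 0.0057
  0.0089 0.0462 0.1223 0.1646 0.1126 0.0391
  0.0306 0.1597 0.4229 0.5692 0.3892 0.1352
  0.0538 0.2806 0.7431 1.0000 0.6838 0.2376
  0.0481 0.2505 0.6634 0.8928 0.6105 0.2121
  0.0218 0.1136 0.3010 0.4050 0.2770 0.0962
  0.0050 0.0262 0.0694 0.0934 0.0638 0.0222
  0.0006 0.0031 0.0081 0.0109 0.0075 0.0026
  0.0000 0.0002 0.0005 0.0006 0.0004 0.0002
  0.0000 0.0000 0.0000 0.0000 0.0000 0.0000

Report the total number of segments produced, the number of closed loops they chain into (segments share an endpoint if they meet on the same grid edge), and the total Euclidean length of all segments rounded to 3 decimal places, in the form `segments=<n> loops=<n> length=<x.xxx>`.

segments=6 loops=1 length=4.990

cell (2,2): code 0100 → (2.487,3.000)–(3.000,2.140)
cell (2,3): code 1000 → (3.000,3.699)–(2.487,3.000)
cell (3,2): code 0110 → (3.000,2.140)–(4.000,2.504)
cell (3,3): code 1001 → (4.000,3.403)–(3.000,3.699)
cell (4,2): code 0010 → (4.000,2.504)–(4.233,3.000)
cell (4,3): code 0001 → (4.233,3.000)–(4.000,3.403)
total: 6 segments, chained into 1 closed loop(s), length Σ = 4.989623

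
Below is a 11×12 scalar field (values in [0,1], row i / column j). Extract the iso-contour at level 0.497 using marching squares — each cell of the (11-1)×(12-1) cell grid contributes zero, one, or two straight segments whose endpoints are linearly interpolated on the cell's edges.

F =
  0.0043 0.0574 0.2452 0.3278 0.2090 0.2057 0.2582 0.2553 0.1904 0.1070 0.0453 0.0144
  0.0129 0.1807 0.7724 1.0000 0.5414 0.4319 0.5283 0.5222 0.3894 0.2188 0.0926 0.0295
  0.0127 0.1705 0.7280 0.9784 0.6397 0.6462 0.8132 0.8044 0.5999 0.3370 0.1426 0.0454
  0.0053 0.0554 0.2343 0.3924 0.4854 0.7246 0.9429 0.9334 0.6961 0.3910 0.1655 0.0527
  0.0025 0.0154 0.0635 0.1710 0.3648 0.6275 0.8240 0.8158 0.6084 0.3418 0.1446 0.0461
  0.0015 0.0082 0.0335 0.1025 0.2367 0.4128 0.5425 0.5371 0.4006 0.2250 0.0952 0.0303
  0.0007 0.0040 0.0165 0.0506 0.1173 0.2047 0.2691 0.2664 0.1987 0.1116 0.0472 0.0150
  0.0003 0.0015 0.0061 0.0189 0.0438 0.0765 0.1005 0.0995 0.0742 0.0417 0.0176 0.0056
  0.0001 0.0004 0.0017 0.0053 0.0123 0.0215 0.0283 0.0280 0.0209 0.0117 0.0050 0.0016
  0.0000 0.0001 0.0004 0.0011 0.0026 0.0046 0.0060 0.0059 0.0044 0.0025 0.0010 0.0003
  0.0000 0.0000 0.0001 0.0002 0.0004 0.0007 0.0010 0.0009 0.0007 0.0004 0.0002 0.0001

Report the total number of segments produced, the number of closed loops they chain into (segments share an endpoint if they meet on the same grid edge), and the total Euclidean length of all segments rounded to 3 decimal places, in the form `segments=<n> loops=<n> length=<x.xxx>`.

cell (0,1): code 0100 → (0.478,2.000)–(1.000,1.535)
cell (0,2): code 1100 → (0.252,3.000)–(0.478,2.000)
cell (0,3): code 1100 → (0.866,4.000)–(0.252,3.000)
cell (0,4): code 1000 → (1.000,4.405)–(0.866,4.000)
cell (0,5): code 0100 → (0.884,6.000)–(1.000,5.675)
cell (0,6): code 1100 → (0.906,7.000)–(0.884,6.000)
cell (0,7): code 1000 → (1.000,7.190)–(0.906,7.000)
cell (1,1): code 0110 → (1.000,1.535)–(2.000,1.586)
cell (1,4): code 1101 → (1.304,5.000)–(1.000,4.405)
cell (1,5): code 1110 → (1.000,5.675)–(1.304,5.000)
cell (1,7): code 1101 → (1.511,8.000)–(1.000,7.190)
cell (1,8): code 1000 → (2.000,8.391)–(1.511,8.000)
cell (2,1): code 0010 → (2.000,1.586)–(2.468,2.000)
cell (2,2): code 0011 → (2.468,2.000)–(2.822,3.000)
cell (2,3): code 0011 → (2.822,3.000)–(2.925,4.000)
cell (2,4): code 0111 → (2.925,4.000)–(3.000,4.048)
cell (2,8): code 1001 → (3.000,8.653)–(2.000,8.391)
cell (3,4): code 0110 → (3.000,4.048)–(4.000,4.503)
cell (3,8): code 1001 → (4.000,8.418)–(3.000,8.653)
cell (4,4): code 0010 → (4.000,4.503)–(4.608,5.000)
cell (4,5): code 0111 → (4.608,5.000)–(5.000,5.649)
cell (4,7): code 1011 → (5.000,7.294)–(4.536,8.000)
cell (4,8): code 0001 → (4.536,8.000)–(4.000,8.418)
cell (5,5): code 0010 → (5.000,5.649)–(5.166,6.000)
cell (5,6): code 0011 → (5.166,6.000)–(5.148,7.000)
cell (5,7): code 0001 → (5.148,7.000)–(5.000,7.294)
total: 26 segments, chained into 1 closed loop(s), length Σ = 19.601483

segments=26 loops=1 length=19.601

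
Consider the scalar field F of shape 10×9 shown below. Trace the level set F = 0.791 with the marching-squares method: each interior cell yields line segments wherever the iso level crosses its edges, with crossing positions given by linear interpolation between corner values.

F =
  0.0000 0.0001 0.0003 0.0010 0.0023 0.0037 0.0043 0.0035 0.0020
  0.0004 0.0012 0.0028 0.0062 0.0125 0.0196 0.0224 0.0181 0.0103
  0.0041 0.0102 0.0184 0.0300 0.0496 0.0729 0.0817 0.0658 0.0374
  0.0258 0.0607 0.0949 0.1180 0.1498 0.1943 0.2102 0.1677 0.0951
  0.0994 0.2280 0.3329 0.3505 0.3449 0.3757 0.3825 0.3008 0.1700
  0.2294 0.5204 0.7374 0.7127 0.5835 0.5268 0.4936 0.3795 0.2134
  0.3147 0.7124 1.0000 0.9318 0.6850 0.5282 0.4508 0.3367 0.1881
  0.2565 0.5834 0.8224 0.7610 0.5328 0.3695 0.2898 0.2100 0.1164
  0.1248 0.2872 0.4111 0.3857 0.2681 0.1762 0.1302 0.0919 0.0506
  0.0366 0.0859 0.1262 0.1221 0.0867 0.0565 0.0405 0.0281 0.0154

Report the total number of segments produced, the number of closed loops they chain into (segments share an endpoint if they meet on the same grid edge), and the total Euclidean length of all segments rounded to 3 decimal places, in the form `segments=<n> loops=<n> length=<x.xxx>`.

cell (5,1): code 0100 → (5.204,2.000)–(6.000,1.273)
cell (5,2): code 1100 → (5.357,3.000)–(5.204,2.000)
cell (5,3): code 1000 → (6.000,3.571)–(5.357,3.000)
cell (6,1): code 0110 → (6.000,1.273)–(7.000,1.869)
cell (6,2): code 1011 → (7.000,2.511)–(6.824,3.000)
cell (6,3): code 0001 → (6.824,3.000)–(6.000,3.571)
cell (7,1): code 0010 → (7.000,1.869)–(7.076,2.000)
cell (7,2): code 0001 → (7.076,2.000)–(7.000,2.511)
total: 8 segments, chained into 1 closed loop(s), length Σ = 6.303285

segments=8 loops=1 length=6.303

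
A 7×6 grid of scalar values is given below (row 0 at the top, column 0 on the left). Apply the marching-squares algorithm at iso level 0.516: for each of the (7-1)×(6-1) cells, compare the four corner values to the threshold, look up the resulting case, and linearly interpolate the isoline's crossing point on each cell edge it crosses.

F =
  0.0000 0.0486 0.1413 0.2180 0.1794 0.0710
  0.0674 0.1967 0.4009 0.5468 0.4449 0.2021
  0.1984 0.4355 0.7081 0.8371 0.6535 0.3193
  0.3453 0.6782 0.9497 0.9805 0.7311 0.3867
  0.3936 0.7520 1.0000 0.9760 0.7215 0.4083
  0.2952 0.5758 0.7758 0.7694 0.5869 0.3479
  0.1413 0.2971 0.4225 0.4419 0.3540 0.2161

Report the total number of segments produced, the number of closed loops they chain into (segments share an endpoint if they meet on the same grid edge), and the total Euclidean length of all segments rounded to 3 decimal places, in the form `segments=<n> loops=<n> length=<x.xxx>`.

cell (0,2): code 0100 → (0.906,3.000)–(1.000,2.789)
cell (0,3): code 1000 → (1.000,3.302)–(0.906,3.000)
cell (1,1): code 0100 → (1.375,2.000)–(2.000,1.295)
cell (1,2): code 1110 → (1.000,2.789)–(1.375,2.000)
cell (1,3): code 1101 → (1.341,4.000)–(1.000,3.302)
cell (1,4): code 1000 → (2.000,4.411)–(1.341,4.000)
cell (2,0): code 0100 → (2.332,1.000)–(3.000,0.513)
cell (2,1): code 1110 → (2.000,1.295)–(2.332,1.000)
cell (2,4): code 1001 → (3.000,4.625)–(2.000,4.411)
cell (3,0): code 0110 → (3.000,0.513)–(4.000,0.342)
cell (3,4): code 1001 → (4.000,4.656)–(3.000,4.625)
cell (4,0): code 0110 → (4.000,0.342)–(5.000,0.787)
cell (4,4): code 1001 → (5.000,4.297)–(4.000,4.656)
cell (5,0): code 0010 → (5.000,0.787)–(5.215,1.000)
cell (5,1): code 0011 → (5.215,1.000)–(5.735,2.000)
cell (5,2): code 0011 → (5.735,2.000)–(5.774,3.000)
cell (5,3): code 0011 → (5.774,3.000)–(5.304,4.000)
cell (5,4): code 0001 → (5.304,4.000)–(5.000,4.297)
total: 18 segments, chained into 1 closed loop(s), length Σ = 14.342819

segments=18 loops=1 length=14.343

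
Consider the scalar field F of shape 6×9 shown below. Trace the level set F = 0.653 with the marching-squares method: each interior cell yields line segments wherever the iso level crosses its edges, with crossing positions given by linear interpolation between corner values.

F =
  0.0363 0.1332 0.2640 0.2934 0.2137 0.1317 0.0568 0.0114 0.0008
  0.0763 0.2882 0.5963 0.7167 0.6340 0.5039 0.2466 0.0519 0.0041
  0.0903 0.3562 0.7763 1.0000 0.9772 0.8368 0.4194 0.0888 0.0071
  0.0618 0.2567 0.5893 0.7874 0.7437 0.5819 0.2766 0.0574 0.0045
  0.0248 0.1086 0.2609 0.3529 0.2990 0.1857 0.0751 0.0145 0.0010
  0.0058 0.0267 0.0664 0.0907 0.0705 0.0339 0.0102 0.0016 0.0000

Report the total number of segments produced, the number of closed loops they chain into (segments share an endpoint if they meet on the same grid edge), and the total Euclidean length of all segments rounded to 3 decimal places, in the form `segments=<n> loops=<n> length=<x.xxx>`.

segments=14 loops=1 length=9.567

cell (0,2): code 0100 → (0.850,3.000)–(1.000,2.471)
cell (0,3): code 1000 → (1.000,3.770)–(0.850,3.000)
cell (1,1): code 0100 → (1.315,2.000)–(2.000,1.706)
cell (1,2): code 1110 → (1.000,2.471)–(1.315,2.000)
cell (1,3): code 1101 → (1.055,4.000)–(1.000,3.770)
cell (1,4): code 1100 → (1.448,5.000)–(1.055,4.000)
cell (1,5): code 1000 → (2.000,5.440)–(1.448,5.000)
cell (2,1): code 0010 → (2.000,1.706)–(2.659,2.000)
cell (2,2): code 0111 → (2.659,2.000)–(3.000,2.322)
cell (2,4): code 1011 → (3.000,4.561)–(2.721,5.000)
cell (2,5): code 0001 → (2.721,5.000)–(2.000,5.440)
cell (3,2): code 0010 → (3.000,2.322)–(3.309,3.000)
cell (3,3): code 0011 → (3.309,3.000)–(3.204,4.000)
cell (3,4): code 0001 → (3.204,4.000)–(3.000,4.561)
total: 14 segments, chained into 1 closed loop(s), length Σ = 9.566716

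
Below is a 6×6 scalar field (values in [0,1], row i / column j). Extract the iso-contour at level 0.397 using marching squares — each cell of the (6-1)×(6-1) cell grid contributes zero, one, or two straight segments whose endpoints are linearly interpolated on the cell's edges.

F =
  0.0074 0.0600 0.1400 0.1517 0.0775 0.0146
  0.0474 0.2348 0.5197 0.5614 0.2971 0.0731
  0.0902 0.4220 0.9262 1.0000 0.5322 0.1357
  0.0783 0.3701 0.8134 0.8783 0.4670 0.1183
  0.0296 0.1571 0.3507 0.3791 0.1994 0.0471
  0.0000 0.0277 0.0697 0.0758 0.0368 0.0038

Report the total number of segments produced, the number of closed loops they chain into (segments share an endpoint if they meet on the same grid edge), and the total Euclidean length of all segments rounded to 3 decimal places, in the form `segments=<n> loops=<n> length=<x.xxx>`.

cell (0,1): code 0100 → (0.677,2.000)–(1.000,1.569)
cell (0,2): code 1100 → (0.599,3.000)–(0.677,2.000)
cell (0,3): code 1000 → (1.000,3.622)–(0.599,3.000)
cell (1,0): code 0100 → (1.866,1.000)–(2.000,0.925)
cell (1,1): code 1110 → (1.000,1.569)–(1.866,1.000)
cell (1,3): code 1101 → (1.425,4.000)–(1.000,3.622)
cell (1,4): code 1000 → (2.000,4.341)–(1.425,4.000)
cell (2,0): code 0010 → (2.000,0.925)–(2.482,1.000)
cell (2,1): code 0111 → (2.482,1.000)–(3.000,1.061)
cell (2,4): code 1001 → (3.000,4.201)–(2.000,4.341)
cell (3,1): code 0010 → (3.000,1.061)–(3.900,2.000)
cell (3,2): code 0011 → (3.900,2.000)–(3.964,3.000)
cell (3,3): code 0011 → (3.964,3.000)–(3.262,4.000)
cell (3,4): code 0001 → (3.262,4.000)–(3.000,4.201)
total: 14 segments, chained into 1 closed loop(s), length Σ = 10.583018

segments=14 loops=1 length=10.583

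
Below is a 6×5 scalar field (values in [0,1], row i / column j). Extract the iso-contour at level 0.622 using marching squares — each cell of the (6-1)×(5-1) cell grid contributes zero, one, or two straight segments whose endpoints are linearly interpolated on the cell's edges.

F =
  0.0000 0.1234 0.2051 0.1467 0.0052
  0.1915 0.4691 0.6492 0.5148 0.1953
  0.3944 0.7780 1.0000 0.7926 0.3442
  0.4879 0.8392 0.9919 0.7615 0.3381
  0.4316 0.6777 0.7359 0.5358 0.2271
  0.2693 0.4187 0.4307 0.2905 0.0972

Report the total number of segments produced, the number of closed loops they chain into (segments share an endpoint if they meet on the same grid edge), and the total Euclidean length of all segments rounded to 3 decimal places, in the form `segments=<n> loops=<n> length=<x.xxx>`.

cell (0,1): code 0100 → (0.939,2.000)–(1.000,1.849)
cell (0,2): code 1000 → (1.000,2.202)–(0.939,2.000)
cell (1,0): code 0100 → (1.495,1.000)–(2.000,0.593)
cell (1,1): code 1110 → (1.000,1.849)–(1.495,1.000)
cell (1,2): code 1101 → (1.386,3.000)–(1.000,2.202)
cell (1,3): code 1000 → (2.000,3.380)–(1.386,3.000)
cell (2,0): code 0110 → (2.000,0.593)–(3.000,0.382)
cell (2,3): code 1001 → (3.000,3.329)–(2.000,3.380)
cell (3,0): code 0110 → (3.000,0.382)–(4.000,0.774)
cell (3,2): code 1011 → (4.000,2.569)–(3.618,3.000)
cell (3,3): code 0001 → (3.618,3.000)–(3.000,3.329)
cell (4,0): code 0010 → (4.000,0.774)–(4.215,1.000)
cell (4,1): code 0011 → (4.215,1.000)–(4.373,2.000)
cell (4,2): code 0001 → (4.373,2.000)–(4.000,2.569)
total: 14 segments, chained into 1 closed loop(s), length Σ = 9.992946

segments=14 loops=1 length=9.993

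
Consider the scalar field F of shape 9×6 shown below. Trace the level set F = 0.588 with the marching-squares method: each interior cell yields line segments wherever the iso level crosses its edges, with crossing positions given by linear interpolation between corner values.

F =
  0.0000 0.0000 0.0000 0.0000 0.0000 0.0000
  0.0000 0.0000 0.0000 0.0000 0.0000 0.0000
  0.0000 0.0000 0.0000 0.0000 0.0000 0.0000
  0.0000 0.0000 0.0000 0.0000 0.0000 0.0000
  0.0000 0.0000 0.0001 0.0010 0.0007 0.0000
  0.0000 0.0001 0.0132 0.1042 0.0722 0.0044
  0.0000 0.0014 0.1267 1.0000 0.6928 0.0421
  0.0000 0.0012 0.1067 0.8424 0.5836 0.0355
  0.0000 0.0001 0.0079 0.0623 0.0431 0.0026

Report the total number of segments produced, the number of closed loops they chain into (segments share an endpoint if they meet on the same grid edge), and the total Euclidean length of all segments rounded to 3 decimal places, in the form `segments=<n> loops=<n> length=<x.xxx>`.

segments=8 loops=1 length=5.469

cell (5,2): code 0100 → (5.540,3.000)–(6.000,2.528)
cell (5,3): code 1100 → (5.831,4.000)–(5.540,3.000)
cell (5,4): code 1000 → (6.000,4.161)–(5.831,4.000)
cell (6,2): code 0110 → (6.000,2.528)–(7.000,2.654)
cell (6,3): code 1011 → (7.000,3.983)–(6.960,4.000)
cell (6,4): code 0001 → (6.960,4.000)–(6.000,4.161)
cell (7,2): code 0010 → (7.000,2.654)–(7.326,3.000)
cell (7,3): code 0001 → (7.326,3.000)–(7.000,3.983)
total: 8 segments, chained into 1 closed loop(s), length Σ = 5.469475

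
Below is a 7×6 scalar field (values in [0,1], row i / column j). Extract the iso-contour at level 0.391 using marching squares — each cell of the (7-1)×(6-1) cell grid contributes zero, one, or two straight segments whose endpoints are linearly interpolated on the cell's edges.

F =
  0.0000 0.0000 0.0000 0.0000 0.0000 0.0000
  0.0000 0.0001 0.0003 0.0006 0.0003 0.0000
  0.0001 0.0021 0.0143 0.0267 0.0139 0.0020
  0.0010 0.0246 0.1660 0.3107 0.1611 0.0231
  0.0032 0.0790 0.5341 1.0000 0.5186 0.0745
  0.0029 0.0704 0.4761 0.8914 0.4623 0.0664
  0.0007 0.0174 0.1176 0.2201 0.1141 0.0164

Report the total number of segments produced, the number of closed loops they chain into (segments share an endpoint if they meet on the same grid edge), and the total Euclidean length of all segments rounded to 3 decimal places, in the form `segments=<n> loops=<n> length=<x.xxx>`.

cell (3,1): code 0100 → (3.611,2.000)–(4.000,1.686)
cell (3,2): code 1100 → (3.116,3.000)–(3.611,2.000)
cell (3,3): code 1100 → (3.643,4.000)–(3.116,3.000)
cell (3,4): code 1000 → (4.000,4.287)–(3.643,4.000)
cell (4,1): code 0110 → (4.000,1.686)–(5.000,1.790)
cell (4,4): code 1001 → (5.000,4.180)–(4.000,4.287)
cell (5,1): code 0010 → (5.000,1.790)–(5.237,2.000)
cell (5,2): code 0011 → (5.237,2.000)–(5.745,3.000)
cell (5,3): code 0011 → (5.745,3.000)–(5.205,4.000)
cell (5,4): code 0001 → (5.205,4.000)–(5.000,4.180)
total: 10 segments, chained into 1 closed loop(s), length Σ = 8.063190

segments=10 loops=1 length=8.063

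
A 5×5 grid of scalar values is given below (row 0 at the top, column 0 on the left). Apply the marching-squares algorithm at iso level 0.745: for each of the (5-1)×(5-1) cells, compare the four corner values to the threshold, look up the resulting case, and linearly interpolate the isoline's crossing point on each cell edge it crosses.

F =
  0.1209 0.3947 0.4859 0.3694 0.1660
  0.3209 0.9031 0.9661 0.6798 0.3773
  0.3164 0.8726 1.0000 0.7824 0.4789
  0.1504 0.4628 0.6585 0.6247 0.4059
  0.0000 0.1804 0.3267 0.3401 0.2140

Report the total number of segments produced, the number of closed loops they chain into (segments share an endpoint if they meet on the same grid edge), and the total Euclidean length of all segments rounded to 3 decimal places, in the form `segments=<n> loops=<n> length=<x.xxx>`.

segments=10 loops=1 length=7.251

cell (0,0): code 0100 → (0.689,1.000)–(1.000,0.728)
cell (0,1): code 1100 → (0.540,2.000)–(0.689,1.000)
cell (0,2): code 1000 → (1.000,2.772)–(0.540,2.000)
cell (1,0): code 0110 → (1.000,0.728)–(2.000,0.771)
cell (1,2): code 1101 → (1.635,3.000)–(1.000,2.772)
cell (1,3): code 1000 → (2.000,3.123)–(1.635,3.000)
cell (2,0): code 0010 → (2.000,0.771)–(2.311,1.000)
cell (2,1): code 0011 → (2.311,1.000)–(2.747,2.000)
cell (2,2): code 0011 → (2.747,2.000)–(2.237,3.000)
cell (2,3): code 0001 → (2.237,3.000)–(2.000,3.123)
total: 10 segments, chained into 1 closed loop(s), length Σ = 7.250804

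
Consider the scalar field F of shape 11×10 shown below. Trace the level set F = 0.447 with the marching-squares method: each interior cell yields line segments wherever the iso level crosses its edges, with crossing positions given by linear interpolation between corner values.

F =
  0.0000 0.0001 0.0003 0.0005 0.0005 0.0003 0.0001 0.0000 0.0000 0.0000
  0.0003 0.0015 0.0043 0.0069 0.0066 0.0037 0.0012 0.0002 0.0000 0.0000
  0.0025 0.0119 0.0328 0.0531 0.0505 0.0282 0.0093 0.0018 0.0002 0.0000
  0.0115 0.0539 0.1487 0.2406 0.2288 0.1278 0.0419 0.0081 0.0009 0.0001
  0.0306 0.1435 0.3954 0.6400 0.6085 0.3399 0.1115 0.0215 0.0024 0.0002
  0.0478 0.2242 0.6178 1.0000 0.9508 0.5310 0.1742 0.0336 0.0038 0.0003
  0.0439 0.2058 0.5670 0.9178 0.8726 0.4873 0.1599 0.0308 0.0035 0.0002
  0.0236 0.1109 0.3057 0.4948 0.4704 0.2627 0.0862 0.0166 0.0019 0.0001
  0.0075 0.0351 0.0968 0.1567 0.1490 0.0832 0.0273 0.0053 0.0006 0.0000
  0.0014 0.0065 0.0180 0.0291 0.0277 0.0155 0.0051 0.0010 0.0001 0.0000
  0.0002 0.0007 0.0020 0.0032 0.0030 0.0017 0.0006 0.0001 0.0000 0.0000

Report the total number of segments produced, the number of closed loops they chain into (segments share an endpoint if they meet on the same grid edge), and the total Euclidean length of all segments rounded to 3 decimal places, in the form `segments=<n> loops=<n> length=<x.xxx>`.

cell (3,2): code 0100 → (3.517,3.000)–(4.000,2.211)
cell (3,3): code 1100 → (3.575,4.000)–(3.517,3.000)
cell (3,4): code 1000 → (4.000,4.601)–(3.575,4.000)
cell (4,1): code 0100 → (4.232,2.000)–(5.000,1.566)
cell (4,2): code 1110 → (4.000,2.211)–(4.232,2.000)
cell (4,4): code 1101 → (4.560,5.000)–(4.000,4.601)
cell (4,5): code 1000 → (5.000,5.235)–(4.560,5.000)
cell (5,1): code 0110 → (5.000,1.566)–(6.000,1.668)
cell (5,5): code 1001 → (6.000,5.123)–(5.000,5.235)
cell (6,1): code 0010 → (6.000,1.668)–(6.459,2.000)
cell (6,2): code 0111 → (6.459,2.000)–(7.000,2.747)
cell (6,4): code 1011 → (7.000,4.113)–(6.179,5.000)
cell (6,5): code 0001 → (6.179,5.000)–(6.000,5.123)
cell (7,2): code 0010 → (7.000,2.747)–(7.141,3.000)
cell (7,3): code 0011 → (7.141,3.000)–(7.073,4.000)
cell (7,4): code 0001 → (7.073,4.000)–(7.000,4.113)
total: 16 segments, chained into 1 closed loop(s), length Σ = 11.398494

segments=16 loops=1 length=11.398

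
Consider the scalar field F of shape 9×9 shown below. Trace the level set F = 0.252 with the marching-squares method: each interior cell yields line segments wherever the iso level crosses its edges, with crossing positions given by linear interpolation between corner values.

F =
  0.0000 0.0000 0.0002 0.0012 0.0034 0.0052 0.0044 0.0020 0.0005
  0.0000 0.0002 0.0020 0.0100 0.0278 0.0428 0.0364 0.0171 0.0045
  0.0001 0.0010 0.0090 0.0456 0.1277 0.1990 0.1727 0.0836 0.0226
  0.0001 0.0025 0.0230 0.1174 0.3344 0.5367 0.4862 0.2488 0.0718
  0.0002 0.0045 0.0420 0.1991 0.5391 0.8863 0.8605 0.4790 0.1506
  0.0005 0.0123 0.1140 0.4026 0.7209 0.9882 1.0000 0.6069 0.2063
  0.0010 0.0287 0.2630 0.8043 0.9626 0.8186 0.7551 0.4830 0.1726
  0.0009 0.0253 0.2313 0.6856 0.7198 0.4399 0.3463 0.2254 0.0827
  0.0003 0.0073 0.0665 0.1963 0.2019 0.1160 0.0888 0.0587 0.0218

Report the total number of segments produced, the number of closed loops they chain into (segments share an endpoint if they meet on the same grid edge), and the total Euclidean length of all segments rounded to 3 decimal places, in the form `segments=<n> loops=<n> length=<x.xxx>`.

segments=22 loops=1 length=18.231

cell (2,3): code 0100 → (2.601,4.000)–(3.000,3.620)
cell (2,4): code 1100 → (2.157,5.000)–(2.601,4.000)
cell (2,5): code 1100 → (2.253,6.000)–(2.157,5.000)
cell (2,6): code 1000 → (3.000,6.987)–(2.253,6.000)
cell (3,3): code 0110 → (3.000,3.620)–(4.000,3.156)
cell (3,6): code 1101 → (3.014,7.000)–(3.000,6.987)
cell (3,7): code 1000 → (4.000,7.691)–(3.014,7.000)
cell (4,2): code 0100 → (4.260,3.000)–(5.000,2.478)
cell (4,3): code 1110 → (4.000,3.156)–(4.260,3.000)
cell (4,7): code 1001 → (5.000,7.886)–(4.000,7.691)
cell (5,1): code 0100 → (5.926,2.000)–(6.000,1.953)
cell (5,2): code 1110 → (5.000,2.478)–(5.926,2.000)
cell (5,7): code 1001 → (6.000,7.744)–(5.000,7.886)
cell (6,1): code 0010 → (6.000,1.953)–(6.347,2.000)
cell (6,2): code 0111 → (6.347,2.000)–(7.000,2.046)
cell (6,6): code 1011 → (7.000,6.780)–(6.897,7.000)
cell (6,7): code 0001 → (6.897,7.000)–(6.000,7.744)
cell (7,2): code 0010 → (7.000,2.046)–(7.886,3.000)
cell (7,3): code 0011 → (7.886,3.000)–(7.903,4.000)
cell (7,4): code 0011 → (7.903,4.000)–(7.580,5.000)
cell (7,5): code 0011 → (7.580,5.000)–(7.366,6.000)
cell (7,6): code 0001 → (7.366,6.000)–(7.000,6.780)
total: 22 segments, chained into 1 closed loop(s), length Σ = 18.231147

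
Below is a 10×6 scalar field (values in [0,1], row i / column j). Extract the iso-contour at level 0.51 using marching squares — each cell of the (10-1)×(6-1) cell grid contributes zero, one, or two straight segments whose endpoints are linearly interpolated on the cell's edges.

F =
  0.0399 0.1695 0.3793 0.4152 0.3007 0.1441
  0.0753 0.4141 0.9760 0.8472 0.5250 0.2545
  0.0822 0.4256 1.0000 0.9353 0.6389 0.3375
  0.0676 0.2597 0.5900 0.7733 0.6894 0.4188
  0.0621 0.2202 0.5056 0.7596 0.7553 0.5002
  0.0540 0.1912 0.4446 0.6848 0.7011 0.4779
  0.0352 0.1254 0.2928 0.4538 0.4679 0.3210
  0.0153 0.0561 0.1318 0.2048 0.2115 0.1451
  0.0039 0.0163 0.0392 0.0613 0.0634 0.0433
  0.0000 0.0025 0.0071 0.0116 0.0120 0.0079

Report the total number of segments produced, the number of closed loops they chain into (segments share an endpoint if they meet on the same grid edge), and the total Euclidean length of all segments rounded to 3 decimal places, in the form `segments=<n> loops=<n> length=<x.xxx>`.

cell (0,1): code 0100 → (0.219,2.000)–(1.000,1.171)
cell (0,2): code 1100 → (0.219,3.000)–(0.219,2.000)
cell (0,3): code 1100 → (0.933,4.000)–(0.219,3.000)
cell (0,4): code 1000 → (1.000,4.055)–(0.933,4.000)
cell (1,1): code 0110 → (1.000,1.171)–(2.000,1.147)
cell (1,4): code 1001 → (2.000,4.428)–(1.000,4.055)
cell (2,1): code 0110 → (2.000,1.147)–(3.000,1.758)
cell (2,4): code 1001 → (3.000,4.663)–(2.000,4.428)
cell (3,1): code 0010 → (3.000,1.758)–(3.948,2.000)
cell (3,2): code 0111 → (3.948,2.000)–(4.000,2.017)
cell (3,4): code 1001 → (4.000,4.962)–(3.000,4.663)
cell (4,2): code 0110 → (4.000,2.017)–(5.000,2.272)
cell (4,4): code 1001 → (5.000,4.856)–(4.000,4.962)
cell (5,2): code 0010 → (5.000,2.272)–(5.757,3.000)
cell (5,3): code 0011 → (5.757,3.000)–(5.819,4.000)
cell (5,4): code 0001 → (5.819,4.000)–(5.000,4.856)
total: 16 segments, chained into 1 closed loop(s), length Σ = 15.072412

segments=16 loops=1 length=15.072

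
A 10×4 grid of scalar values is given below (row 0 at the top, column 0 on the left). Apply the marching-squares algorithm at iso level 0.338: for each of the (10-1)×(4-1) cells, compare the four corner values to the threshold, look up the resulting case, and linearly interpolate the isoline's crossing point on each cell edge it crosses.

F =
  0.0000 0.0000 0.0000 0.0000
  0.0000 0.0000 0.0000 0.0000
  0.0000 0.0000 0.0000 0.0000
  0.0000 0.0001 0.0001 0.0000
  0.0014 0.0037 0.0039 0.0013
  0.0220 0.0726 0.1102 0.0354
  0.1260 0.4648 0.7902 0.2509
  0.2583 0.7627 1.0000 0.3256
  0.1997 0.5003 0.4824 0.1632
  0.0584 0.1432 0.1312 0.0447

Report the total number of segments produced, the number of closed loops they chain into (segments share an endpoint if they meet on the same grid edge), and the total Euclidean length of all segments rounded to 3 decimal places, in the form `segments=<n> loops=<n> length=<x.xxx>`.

cell (5,0): code 0100 → (5.677,1.000)–(6.000,0.626)
cell (5,1): code 1100 → (5.335,2.000)–(5.677,1.000)
cell (5,2): code 1000 → (6.000,2.838)–(5.335,2.000)
cell (6,0): code 0110 → (6.000,0.626)–(7.000,0.158)
cell (6,2): code 1001 → (7.000,2.982)–(6.000,2.838)
cell (7,0): code 0110 → (7.000,0.158)–(8.000,0.460)
cell (7,2): code 1001 → (8.000,2.452)–(7.000,2.982)
cell (8,0): code 0010 → (8.000,0.460)–(8.454,1.000)
cell (8,1): code 0011 → (8.454,1.000)–(8.411,2.000)
cell (8,2): code 0001 → (8.411,2.000)–(8.000,2.452)
total: 10 segments, chained into 1 closed loop(s), length Σ = 9.229724

segments=10 loops=1 length=9.230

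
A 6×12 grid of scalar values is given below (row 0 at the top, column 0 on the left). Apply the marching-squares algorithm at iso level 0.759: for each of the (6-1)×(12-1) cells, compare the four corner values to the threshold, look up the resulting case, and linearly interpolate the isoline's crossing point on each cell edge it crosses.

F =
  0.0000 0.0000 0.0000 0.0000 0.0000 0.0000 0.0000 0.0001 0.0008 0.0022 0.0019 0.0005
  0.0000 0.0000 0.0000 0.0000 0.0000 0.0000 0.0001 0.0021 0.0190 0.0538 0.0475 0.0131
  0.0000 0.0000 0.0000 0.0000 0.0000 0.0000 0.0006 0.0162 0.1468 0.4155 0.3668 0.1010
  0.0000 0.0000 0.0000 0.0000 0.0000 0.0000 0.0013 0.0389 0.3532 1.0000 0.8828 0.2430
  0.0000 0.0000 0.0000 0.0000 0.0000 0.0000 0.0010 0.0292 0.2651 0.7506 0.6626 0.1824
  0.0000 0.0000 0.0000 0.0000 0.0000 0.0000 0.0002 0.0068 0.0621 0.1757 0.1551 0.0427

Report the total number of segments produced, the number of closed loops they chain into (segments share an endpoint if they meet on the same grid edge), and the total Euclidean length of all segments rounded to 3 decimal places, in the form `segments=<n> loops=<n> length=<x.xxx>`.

cell (2,8): code 0100 → (2.588,9.000)–(3.000,8.627)
cell (2,9): code 1100 → (2.760,10.000)–(2.588,9.000)
cell (2,10): code 1000 → (3.000,10.193)–(2.760,10.000)
cell (3,8): code 0010 → (3.000,8.627)–(3.966,9.000)
cell (3,9): code 0011 → (3.966,9.000)–(3.562,10.000)
cell (3,10): code 0001 → (3.562,10.000)–(3.000,10.193)
total: 6 segments, chained into 1 closed loop(s), length Σ = 4.587526

segments=6 loops=1 length=4.588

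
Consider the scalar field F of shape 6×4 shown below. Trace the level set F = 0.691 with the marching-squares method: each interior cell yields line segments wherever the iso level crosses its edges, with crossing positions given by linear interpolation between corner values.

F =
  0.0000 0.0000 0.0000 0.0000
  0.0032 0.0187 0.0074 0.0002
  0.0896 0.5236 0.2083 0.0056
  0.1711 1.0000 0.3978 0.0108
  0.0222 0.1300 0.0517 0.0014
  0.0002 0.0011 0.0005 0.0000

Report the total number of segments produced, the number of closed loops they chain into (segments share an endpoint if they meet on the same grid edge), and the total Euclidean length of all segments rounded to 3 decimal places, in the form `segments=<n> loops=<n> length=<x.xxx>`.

cell (2,0): code 0100 → (2.351,1.000)–(3.000,0.627)
cell (2,1): code 1000 → (3.000,1.513)–(2.351,1.000)
cell (3,0): code 0010 → (3.000,0.627)–(3.355,1.000)
cell (3,1): code 0001 → (3.355,1.000)–(3.000,1.513)
total: 4 segments, chained into 1 closed loop(s), length Σ = 2.714090

segments=4 loops=1 length=2.714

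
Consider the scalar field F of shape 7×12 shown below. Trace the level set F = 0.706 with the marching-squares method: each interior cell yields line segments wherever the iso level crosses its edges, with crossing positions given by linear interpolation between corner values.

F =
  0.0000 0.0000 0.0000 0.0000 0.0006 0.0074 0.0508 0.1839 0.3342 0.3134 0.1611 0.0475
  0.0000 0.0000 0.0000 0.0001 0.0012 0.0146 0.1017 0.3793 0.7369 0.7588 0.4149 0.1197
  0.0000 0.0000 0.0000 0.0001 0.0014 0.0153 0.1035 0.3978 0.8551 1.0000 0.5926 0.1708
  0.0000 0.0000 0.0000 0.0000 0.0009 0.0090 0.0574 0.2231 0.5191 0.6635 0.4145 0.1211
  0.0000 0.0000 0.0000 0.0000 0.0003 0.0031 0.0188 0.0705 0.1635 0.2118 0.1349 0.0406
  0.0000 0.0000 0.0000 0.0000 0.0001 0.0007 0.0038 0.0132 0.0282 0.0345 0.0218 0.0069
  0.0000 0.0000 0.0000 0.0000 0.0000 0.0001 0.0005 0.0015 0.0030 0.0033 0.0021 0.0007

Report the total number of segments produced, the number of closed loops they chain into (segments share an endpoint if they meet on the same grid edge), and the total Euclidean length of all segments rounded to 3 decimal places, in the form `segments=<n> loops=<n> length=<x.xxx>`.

segments=8 loops=1 length=6.261

cell (0,7): code 0100 → (0.923,8.000)–(1.000,7.914)
cell (0,8): code 1100 → (0.881,9.000)–(0.923,8.000)
cell (0,9): code 1000 → (1.000,9.154)–(0.881,9.000)
cell (1,7): code 0110 → (1.000,7.914)–(2.000,7.674)
cell (1,9): code 1001 → (2.000,9.722)–(1.000,9.154)
cell (2,7): code 0010 → (2.000,7.674)–(2.444,8.000)
cell (2,8): code 0011 → (2.444,8.000)–(2.874,9.000)
cell (2,9): code 0001 → (2.874,9.000)–(2.000,9.722)
total: 8 segments, chained into 1 closed loop(s), length Σ = 6.261189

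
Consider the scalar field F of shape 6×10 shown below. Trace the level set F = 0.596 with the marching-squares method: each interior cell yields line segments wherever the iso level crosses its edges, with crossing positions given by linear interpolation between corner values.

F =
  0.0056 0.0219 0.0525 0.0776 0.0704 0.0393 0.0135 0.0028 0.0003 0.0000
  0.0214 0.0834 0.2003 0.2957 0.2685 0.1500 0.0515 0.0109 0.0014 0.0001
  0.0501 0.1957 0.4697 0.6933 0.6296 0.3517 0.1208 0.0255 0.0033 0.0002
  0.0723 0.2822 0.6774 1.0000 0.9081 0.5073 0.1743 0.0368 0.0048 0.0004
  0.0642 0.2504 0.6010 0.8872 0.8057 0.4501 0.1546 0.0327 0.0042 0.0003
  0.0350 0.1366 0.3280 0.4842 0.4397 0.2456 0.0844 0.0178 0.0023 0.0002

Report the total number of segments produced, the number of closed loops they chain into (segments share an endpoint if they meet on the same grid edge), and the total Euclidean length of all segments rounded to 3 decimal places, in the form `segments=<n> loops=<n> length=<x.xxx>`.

cell (1,2): code 0100 → (1.755,3.000)–(2.000,2.565)
cell (1,3): code 1100 → (1.907,4.000)–(1.755,3.000)
cell (1,4): code 1000 → (2.000,4.121)–(1.907,4.000)
cell (2,1): code 0100 → (2.608,2.000)–(3.000,1.794)
cell (2,2): code 1110 → (2.000,2.565)–(2.608,2.000)
cell (2,4): code 1001 → (3.000,4.779)–(2.000,4.121)
cell (3,1): code 0110 → (3.000,1.794)–(4.000,1.986)
cell (3,4): code 1001 → (4.000,4.590)–(3.000,4.779)
cell (4,1): code 0010 → (4.000,1.986)–(4.018,2.000)
cell (4,2): code 0011 → (4.018,2.000)–(4.723,3.000)
cell (4,3): code 0011 → (4.723,3.000)–(4.573,4.000)
cell (4,4): code 0001 → (4.573,4.000)–(4.000,4.590)
total: 12 segments, chained into 1 closed loop(s), length Σ = 9.248461

segments=12 loops=1 length=9.248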